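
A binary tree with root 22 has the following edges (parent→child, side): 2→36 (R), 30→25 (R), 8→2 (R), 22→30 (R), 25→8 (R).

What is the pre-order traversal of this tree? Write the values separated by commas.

22, 30, 25, 8, 2, 36

Pre-order visits the node, then its left subtree, then its right subtree.
Visit 22.
At 22: no left child.
At 22: go right to 30.
  Visit 30.
  At 30: no left child.
  At 30: go right to 25.
    Visit 25.
    At 25: no left child.
    At 25: go right to 8.
      Visit 8.
      At 8: no left child.
      At 8: go right to 2.
        Visit 2.
        At 2: no left child.
        At 2: go right to 36.
          36 is a leaf — visit 36.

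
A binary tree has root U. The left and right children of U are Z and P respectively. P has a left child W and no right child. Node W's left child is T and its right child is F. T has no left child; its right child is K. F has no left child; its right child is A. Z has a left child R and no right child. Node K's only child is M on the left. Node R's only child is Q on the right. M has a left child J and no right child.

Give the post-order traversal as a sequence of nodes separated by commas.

Q, R, Z, J, M, K, T, A, F, W, P, U

Post-order visits the left subtree, then the right subtree, then the node.
At U: go left to Z.
  At Z: go left to R.
    At R: no left child.
    At R: go right to Q.
      Q is a leaf — visit Q.
    Visit R.
  At Z: no right child.
  Visit Z.
At U: go right to P.
  At P: go left to W.
    At W: go left to T.
      At T: no left child.
      At T: go right to K.
        At K: go left to M.
          At M: go left to J.
            J is a leaf — visit J.
          At M: no right child.
          Visit M.
        At K: no right child.
        Visit K.
      Visit T.
    At W: go right to F.
      At F: no left child.
      At F: go right to A.
        A is a leaf — visit A.
      Visit F.
    Visit W.
  At P: no right child.
  Visit P.
Visit U.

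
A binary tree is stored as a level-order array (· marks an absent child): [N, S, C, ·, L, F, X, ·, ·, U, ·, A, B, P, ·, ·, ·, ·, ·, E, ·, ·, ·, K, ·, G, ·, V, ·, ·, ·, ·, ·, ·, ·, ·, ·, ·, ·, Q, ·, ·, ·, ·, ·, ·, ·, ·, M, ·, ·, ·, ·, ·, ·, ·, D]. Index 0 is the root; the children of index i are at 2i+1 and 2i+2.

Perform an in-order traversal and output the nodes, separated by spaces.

In-order visits the left subtree, then the node, then the right subtree.
At N: go left to S.
  At S: no left child.
  Visit S.
  At S: go right to L.
    At L: go left to U.
      At U: go left to E.
        At E: go left to Q.
          Q is a leaf — visit Q.
        Visit E.
        At E: no right child.
      Visit U.
      At U: no right child.
    Visit L.
    At L: no right child.
Visit N.
At N: go right to C.
  At C: go left to F.
    At F: go left to A.
      At A: go left to K.
        At K: no left child.
        Visit K.
        At K: go right to M.
          M is a leaf — visit M.
      Visit A.
      At A: no right child.
    Visit F.
    At F: go right to B.
      At B: go left to G.
        G is a leaf — visit G.
      Visit B.
      At B: no right child.
  Visit C.
  At C: go right to X.
    At X: go left to P.
      At P: go left to V.
        At V: no left child.
        Visit V.
        At V: go right to D.
          D is a leaf — visit D.
      Visit P.
      At P: no right child.
    Visit X.
    At X: no right child.

S Q E U L N K M A F G B C V D P X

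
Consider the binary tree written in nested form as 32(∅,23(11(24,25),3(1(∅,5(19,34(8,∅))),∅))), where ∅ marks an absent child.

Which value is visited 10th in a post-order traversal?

Post-order visits the left subtree, then the right subtree, then the node.
At 32: no left child.
At 32: go right to 23.
  At 23: go left to 11.
    At 11: go left to 24.
      24 is a leaf — visit 24.
    At 11: go right to 25.
      25 is a leaf — visit 25.
    Visit 11.
  At 23: go right to 3.
    At 3: go left to 1.
      At 1: no left child.
      At 1: go right to 5.
        At 5: go left to 19.
          19 is a leaf — visit 19.
        At 5: go right to 34.
          At 34: go left to 8.
            8 is a leaf — visit 8.
          At 34: no right child.
          Visit 34.
        Visit 5.
      Visit 1.
    At 3: no right child.
    Visit 3.
  Visit 23.
Visit 32.
Full post-order sequence: 24, 25, 11, 19, 8, 34, 5, 1, 3, 23, 32.

23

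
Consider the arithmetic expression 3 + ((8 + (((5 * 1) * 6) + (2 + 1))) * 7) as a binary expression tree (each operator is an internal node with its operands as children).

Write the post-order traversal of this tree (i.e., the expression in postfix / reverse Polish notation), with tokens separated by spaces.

3 8 5 1 * 6 * 2 1 + + + 7 * +

Post-order on an expression tree gives postfix notation: for each operator, emit left operand, right operand, then the operator.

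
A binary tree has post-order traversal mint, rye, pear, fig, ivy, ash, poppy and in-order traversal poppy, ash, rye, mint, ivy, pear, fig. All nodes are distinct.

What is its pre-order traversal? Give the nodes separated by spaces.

The last element of post-order is the root; it splits in-order into left and right subtrees.
Root poppy: left subtree has 0 nodes { }, right has 6 {ash, rye, mint, ivy, pear, fig}.
  Root ash: left subtree has 0 nodes { }, right has 5 {rye, mint, ivy, pear, fig}.
    Root ivy: left subtree has 2 nodes {rye, mint}, right has 2 {pear, fig}.
      Root rye: left subtree has 0 nodes { }, right has 1 {mint}.
      Root fig: left subtree has 1 node {pear}, right has 0 { }.

poppy ash ivy rye mint fig pear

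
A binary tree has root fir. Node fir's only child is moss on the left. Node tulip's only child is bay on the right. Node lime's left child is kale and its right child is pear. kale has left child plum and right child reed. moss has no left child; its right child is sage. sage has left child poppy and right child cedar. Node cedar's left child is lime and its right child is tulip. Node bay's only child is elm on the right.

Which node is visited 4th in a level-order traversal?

poppy

Level-order visits nodes level by level from the root, left to right within each level.
Level 0: fir
Level 1: moss
Level 2: sage
Level 3: poppy, cedar
Level 4: lime, tulip
Level 5: kale, pear, bay
Level 6: plum, reed, elm
Full level-order sequence: fir, moss, sage, poppy, cedar, lime, tulip, kale, pear, bay, plum, reed, elm.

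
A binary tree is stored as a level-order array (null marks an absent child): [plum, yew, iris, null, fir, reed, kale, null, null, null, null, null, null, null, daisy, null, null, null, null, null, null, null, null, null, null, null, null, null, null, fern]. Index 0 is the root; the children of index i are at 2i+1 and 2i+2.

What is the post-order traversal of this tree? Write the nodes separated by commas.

Post-order visits the left subtree, then the right subtree, then the node.
At plum: go left to yew.
  At yew: no left child.
  At yew: go right to fir.
    fir is a leaf — visit fir.
  Visit yew.
At plum: go right to iris.
  At iris: go left to reed.
    reed is a leaf — visit reed.
  At iris: go right to kale.
    At kale: no left child.
    At kale: go right to daisy.
      At daisy: go left to fern.
        fern is a leaf — visit fern.
      At daisy: no right child.
      Visit daisy.
    Visit kale.
  Visit iris.
Visit plum.

fir, yew, reed, fern, daisy, kale, iris, plum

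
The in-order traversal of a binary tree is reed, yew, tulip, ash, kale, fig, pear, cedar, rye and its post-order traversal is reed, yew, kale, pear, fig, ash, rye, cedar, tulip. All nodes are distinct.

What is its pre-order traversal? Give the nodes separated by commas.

The last element of post-order is the root; it splits in-order into left and right subtrees.
Root tulip: left subtree has 2 nodes {reed, yew}, right has 6 {ash, kale, fig, pear, cedar, rye}.
  Root yew: left subtree has 1 node {reed}, right has 0 { }.
  Root cedar: left subtree has 4 nodes {ash, kale, fig, pear}, right has 1 {rye}.
    Root ash: left subtree has 0 nodes { }, right has 3 {kale, fig, pear}.
      Root fig: left subtree has 1 node {kale}, right has 1 {pear}.

tulip, yew, reed, cedar, ash, fig, kale, pear, rye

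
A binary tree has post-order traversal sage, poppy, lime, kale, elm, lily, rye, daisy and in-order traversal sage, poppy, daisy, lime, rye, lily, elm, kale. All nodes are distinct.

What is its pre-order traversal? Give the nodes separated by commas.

The last element of post-order is the root; it splits in-order into left and right subtrees.
Root daisy: left subtree has 2 nodes {sage, poppy}, right has 5 {lime, rye, lily, elm, kale}.
  Root poppy: left subtree has 1 node {sage}, right has 0 { }.
  Root rye: left subtree has 1 node {lime}, right has 3 {lily, elm, kale}.
    Root lily: left subtree has 0 nodes { }, right has 2 {elm, kale}.
      Root elm: left subtree has 0 nodes { }, right has 1 {kale}.

daisy, poppy, sage, rye, lime, lily, elm, kale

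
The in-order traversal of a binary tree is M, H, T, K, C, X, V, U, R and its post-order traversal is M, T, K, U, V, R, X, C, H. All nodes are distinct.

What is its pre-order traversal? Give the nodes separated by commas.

The last element of post-order is the root; it splits in-order into left and right subtrees.
Root H: left subtree has 1 node {M}, right has 7 {T, K, C, X, V, U, R}.
  Root C: left subtree has 2 nodes {T, K}, right has 4 {X, V, U, R}.
    Root K: left subtree has 1 node {T}, right has 0 { }.
    Root X: left subtree has 0 nodes { }, right has 3 {V, U, R}.
      Root R: left subtree has 2 nodes {V, U}, right has 0 { }.
        Root V: left subtree has 0 nodes { }, right has 1 {U}.

H, M, C, K, T, X, R, V, U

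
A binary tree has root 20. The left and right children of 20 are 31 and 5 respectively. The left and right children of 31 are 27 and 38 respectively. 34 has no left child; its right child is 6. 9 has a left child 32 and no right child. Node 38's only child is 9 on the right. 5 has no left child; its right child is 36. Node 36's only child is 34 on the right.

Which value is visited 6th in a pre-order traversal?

Pre-order visits the node, then its left subtree, then its right subtree.
Visit 20.
At 20: go left to 31.
  Visit 31.
  At 31: go left to 27.
    27 is a leaf — visit 27.
  At 31: go right to 38.
    Visit 38.
    At 38: no left child.
    At 38: go right to 9.
      Visit 9.
      At 9: go left to 32.
        32 is a leaf — visit 32.
      At 9: no right child.
At 20: go right to 5.
  Visit 5.
  At 5: no left child.
  At 5: go right to 36.
    Visit 36.
    At 36: no left child.
    At 36: go right to 34.
      Visit 34.
      At 34: no left child.
      At 34: go right to 6.
        6 is a leaf — visit 6.
Full pre-order sequence: 20, 31, 27, 38, 9, 32, 5, 36, 34, 6.

32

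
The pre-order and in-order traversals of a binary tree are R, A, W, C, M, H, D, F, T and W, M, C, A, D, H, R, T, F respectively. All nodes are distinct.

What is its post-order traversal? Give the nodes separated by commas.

M, C, W, D, H, A, T, F, R

The first element of pre-order is the root; it splits in-order into left and right subtrees.
Root R: left subtree has 6 nodes {W, M, C, A, D, H}, right has 2 {T, F}.
  Root A: left subtree has 3 nodes {W, M, C}, right has 2 {D, H}.
    Root W: left subtree has 0 nodes { }, right has 2 {M, C}.
      Root C: left subtree has 1 node {M}, right has 0 { }.
    Root H: left subtree has 1 node {D}, right has 0 { }.
  Root F: left subtree has 1 node {T}, right has 0 { }.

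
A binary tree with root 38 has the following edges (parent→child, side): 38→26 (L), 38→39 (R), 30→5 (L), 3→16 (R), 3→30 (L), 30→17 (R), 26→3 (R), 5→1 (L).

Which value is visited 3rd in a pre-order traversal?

Pre-order visits the node, then its left subtree, then its right subtree.
Visit 38.
At 38: go left to 26.
  Visit 26.
  At 26: no left child.
  At 26: go right to 3.
    Visit 3.
    At 3: go left to 30.
      Visit 30.
      At 30: go left to 5.
        Visit 5.
        At 5: go left to 1.
          1 is a leaf — visit 1.
        At 5: no right child.
      At 30: go right to 17.
        17 is a leaf — visit 17.
    At 3: go right to 16.
      16 is a leaf — visit 16.
At 38: go right to 39.
  39 is a leaf — visit 39.
Full pre-order sequence: 38, 26, 3, 30, 5, 1, 17, 16, 39.

3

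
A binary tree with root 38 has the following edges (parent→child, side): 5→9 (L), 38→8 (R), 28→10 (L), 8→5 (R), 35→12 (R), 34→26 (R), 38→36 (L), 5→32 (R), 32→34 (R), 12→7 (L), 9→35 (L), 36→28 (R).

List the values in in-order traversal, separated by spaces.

36 10 28 38 8 35 7 12 9 5 32 34 26

In-order visits the left subtree, then the node, then the right subtree.
At 38: go left to 36.
  At 36: no left child.
  Visit 36.
  At 36: go right to 28.
    At 28: go left to 10.
      10 is a leaf — visit 10.
    Visit 28.
    At 28: no right child.
Visit 38.
At 38: go right to 8.
  At 8: no left child.
  Visit 8.
  At 8: go right to 5.
    At 5: go left to 9.
      At 9: go left to 35.
        At 35: no left child.
        Visit 35.
        At 35: go right to 12.
          At 12: go left to 7.
            7 is a leaf — visit 7.
          Visit 12.
          At 12: no right child.
      Visit 9.
      At 9: no right child.
    Visit 5.
    At 5: go right to 32.
      At 32: no left child.
      Visit 32.
      At 32: go right to 34.
        At 34: no left child.
        Visit 34.
        At 34: go right to 26.
          26 is a leaf — visit 26.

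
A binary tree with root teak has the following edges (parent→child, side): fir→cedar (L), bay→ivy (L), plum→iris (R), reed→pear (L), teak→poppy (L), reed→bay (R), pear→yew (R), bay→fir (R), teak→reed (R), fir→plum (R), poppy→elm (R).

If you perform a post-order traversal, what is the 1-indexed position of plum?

8

Post-order visits the left subtree, then the right subtree, then the node.
At teak: go left to poppy.
  At poppy: no left child.
  At poppy: go right to elm.
    elm is a leaf — visit elm.
  Visit poppy.
At teak: go right to reed.
  At reed: go left to pear.
    At pear: no left child.
    At pear: go right to yew.
      yew is a leaf — visit yew.
    Visit pear.
  At reed: go right to bay.
    At bay: go left to ivy.
      ivy is a leaf — visit ivy.
    At bay: go right to fir.
      At fir: go left to cedar.
        cedar is a leaf — visit cedar.
      At fir: go right to plum.
        At plum: no left child.
        At plum: go right to iris.
          iris is a leaf — visit iris.
        Visit plum.
      Visit fir.
    Visit bay.
  Visit reed.
Visit teak.
Full post-order sequence: elm, poppy, yew, pear, ivy, cedar, iris, plum, fir, bay, reed, teak.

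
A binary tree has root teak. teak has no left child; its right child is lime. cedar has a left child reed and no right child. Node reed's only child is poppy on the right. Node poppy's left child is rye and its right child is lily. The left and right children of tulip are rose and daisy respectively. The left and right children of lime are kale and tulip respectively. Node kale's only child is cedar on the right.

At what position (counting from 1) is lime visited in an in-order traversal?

In-order visits the left subtree, then the node, then the right subtree.
At teak: no left child.
Visit teak.
At teak: go right to lime.
  At lime: go left to kale.
    At kale: no left child.
    Visit kale.
    At kale: go right to cedar.
      At cedar: go left to reed.
        At reed: no left child.
        Visit reed.
        At reed: go right to poppy.
          At poppy: go left to rye.
            rye is a leaf — visit rye.
          Visit poppy.
          At poppy: go right to lily.
            lily is a leaf — visit lily.
      Visit cedar.
      At cedar: no right child.
  Visit lime.
  At lime: go right to tulip.
    At tulip: go left to rose.
      rose is a leaf — visit rose.
    Visit tulip.
    At tulip: go right to daisy.
      daisy is a leaf — visit daisy.
Full in-order sequence: teak, kale, reed, rye, poppy, lily, cedar, lime, rose, tulip, daisy.

8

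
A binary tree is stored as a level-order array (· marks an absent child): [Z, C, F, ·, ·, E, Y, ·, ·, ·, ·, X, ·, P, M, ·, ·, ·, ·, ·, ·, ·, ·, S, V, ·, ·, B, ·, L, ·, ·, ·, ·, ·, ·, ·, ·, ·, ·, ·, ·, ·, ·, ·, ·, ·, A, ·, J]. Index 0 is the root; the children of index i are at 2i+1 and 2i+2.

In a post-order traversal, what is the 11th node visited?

M

Post-order visits the left subtree, then the right subtree, then the node.
At Z: go left to C.
  C is a leaf — visit C.
At Z: go right to F.
  At F: go left to E.
    At E: go left to X.
      At X: go left to S.
        At S: go left to A.
          A is a leaf — visit A.
        At S: no right child.
        Visit S.
      At X: go right to V.
        At V: go left to J.
          J is a leaf — visit J.
        At V: no right child.
        Visit V.
      Visit X.
    At E: no right child.
    Visit E.
  At F: go right to Y.
    At Y: go left to P.
      At P: go left to B.
        B is a leaf — visit B.
      At P: no right child.
      Visit P.
    At Y: go right to M.
      At M: go left to L.
        L is a leaf — visit L.
      At M: no right child.
      Visit M.
    Visit Y.
  Visit F.
Visit Z.
Full post-order sequence: C, A, S, J, V, X, E, B, P, L, M, Y, F, Z.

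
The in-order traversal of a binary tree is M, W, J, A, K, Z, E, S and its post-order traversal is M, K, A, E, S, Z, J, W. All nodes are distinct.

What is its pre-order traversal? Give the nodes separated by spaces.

W M J Z A K S E

The last element of post-order is the root; it splits in-order into left and right subtrees.
Root W: left subtree has 1 node {M}, right has 6 {J, A, K, Z, E, S}.
  Root J: left subtree has 0 nodes { }, right has 5 {A, K, Z, E, S}.
    Root Z: left subtree has 2 nodes {A, K}, right has 2 {E, S}.
      Root A: left subtree has 0 nodes { }, right has 1 {K}.
      Root S: left subtree has 1 node {E}, right has 0 { }.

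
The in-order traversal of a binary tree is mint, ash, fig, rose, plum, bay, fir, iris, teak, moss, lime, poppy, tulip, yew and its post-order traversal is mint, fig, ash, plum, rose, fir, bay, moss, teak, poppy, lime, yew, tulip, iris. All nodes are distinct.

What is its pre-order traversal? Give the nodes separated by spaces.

iris bay rose ash mint fig plum fir tulip lime teak moss poppy yew

The last element of post-order is the root; it splits in-order into left and right subtrees.
Root iris: left subtree has 7 nodes {mint, ash, fig, rose, plum, bay, fir}, right has 6 {teak, moss, lime, poppy, tulip, yew}.
  Root bay: left subtree has 5 nodes {mint, ash, fig, rose, plum}, right has 1 {fir}.
    Root rose: left subtree has 3 nodes {mint, ash, fig}, right has 1 {plum}.
      Root ash: left subtree has 1 node {mint}, right has 1 {fig}.
  Root tulip: left subtree has 4 nodes {teak, moss, lime, poppy}, right has 1 {yew}.
    Root lime: left subtree has 2 nodes {teak, moss}, right has 1 {poppy}.
      Root teak: left subtree has 0 nodes { }, right has 1 {moss}.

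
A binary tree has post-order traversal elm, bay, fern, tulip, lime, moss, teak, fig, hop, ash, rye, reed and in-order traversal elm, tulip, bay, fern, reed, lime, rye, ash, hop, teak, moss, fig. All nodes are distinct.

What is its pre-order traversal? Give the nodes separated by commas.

reed, tulip, elm, fern, bay, rye, lime, ash, hop, fig, teak, moss

The last element of post-order is the root; it splits in-order into left and right subtrees.
Root reed: left subtree has 4 nodes {elm, tulip, bay, fern}, right has 7 {lime, rye, ash, hop, teak, moss, fig}.
  Root tulip: left subtree has 1 node {elm}, right has 2 {bay, fern}.
    Root fern: left subtree has 1 node {bay}, right has 0 { }.
  Root rye: left subtree has 1 node {lime}, right has 5 {ash, hop, teak, moss, fig}.
    Root ash: left subtree has 0 nodes { }, right has 4 {hop, teak, moss, fig}.
      Root hop: left subtree has 0 nodes { }, right has 3 {teak, moss, fig}.
        Root fig: left subtree has 2 nodes {teak, moss}, right has 0 { }.
          Root teak: left subtree has 0 nodes { }, right has 1 {moss}.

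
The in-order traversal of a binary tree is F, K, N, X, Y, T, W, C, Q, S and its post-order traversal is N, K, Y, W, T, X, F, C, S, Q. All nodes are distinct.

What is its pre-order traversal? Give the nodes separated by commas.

Q, C, F, X, K, N, T, Y, W, S

The last element of post-order is the root; it splits in-order into left and right subtrees.
Root Q: left subtree has 8 nodes {F, K, N, X, Y, T, W, C}, right has 1 {S}.
  Root C: left subtree has 7 nodes {F, K, N, X, Y, T, W}, right has 0 { }.
    Root F: left subtree has 0 nodes { }, right has 6 {K, N, X, Y, T, W}.
      Root X: left subtree has 2 nodes {K, N}, right has 3 {Y, T, W}.
        Root K: left subtree has 0 nodes { }, right has 1 {N}.
        Root T: left subtree has 1 node {Y}, right has 1 {W}.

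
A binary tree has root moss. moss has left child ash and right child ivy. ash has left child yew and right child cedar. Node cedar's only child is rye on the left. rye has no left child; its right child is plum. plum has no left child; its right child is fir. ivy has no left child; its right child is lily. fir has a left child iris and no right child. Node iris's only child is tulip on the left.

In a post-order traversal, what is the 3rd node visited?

iris

Post-order visits the left subtree, then the right subtree, then the node.
At moss: go left to ash.
  At ash: go left to yew.
    yew is a leaf — visit yew.
  At ash: go right to cedar.
    At cedar: go left to rye.
      At rye: no left child.
      At rye: go right to plum.
        At plum: no left child.
        At plum: go right to fir.
          At fir: go left to iris.
            At iris: go left to tulip.
              tulip is a leaf — visit tulip.
            At iris: no right child.
            Visit iris.
          At fir: no right child.
          Visit fir.
        Visit plum.
      Visit rye.
    At cedar: no right child.
    Visit cedar.
  Visit ash.
At moss: go right to ivy.
  At ivy: no left child.
  At ivy: go right to lily.
    lily is a leaf — visit lily.
  Visit ivy.
Visit moss.
Full post-order sequence: yew, tulip, iris, fir, plum, rye, cedar, ash, lily, ivy, moss.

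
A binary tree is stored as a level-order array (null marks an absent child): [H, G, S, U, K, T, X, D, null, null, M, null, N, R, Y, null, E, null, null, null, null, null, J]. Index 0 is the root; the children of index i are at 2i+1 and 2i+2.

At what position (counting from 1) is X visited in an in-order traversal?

In-order visits the left subtree, then the node, then the right subtree.
At H: go left to G.
  At G: go left to U.
    At U: go left to D.
      At D: no left child.
      Visit D.
      At D: go right to E.
        E is a leaf — visit E.
    Visit U.
    At U: no right child.
  Visit G.
  At G: go right to K.
    At K: no left child.
    Visit K.
    At K: go right to M.
      At M: no left child.
      Visit M.
      At M: go right to J.
        J is a leaf — visit J.
Visit H.
At H: go right to S.
  At S: go left to T.
    At T: no left child.
    Visit T.
    At T: go right to N.
      N is a leaf — visit N.
  Visit S.
  At S: go right to X.
    At X: go left to R.
      R is a leaf — visit R.
    Visit X.
    At X: go right to Y.
      Y is a leaf — visit Y.
Full in-order sequence: D, E, U, G, K, M, J, H, T, N, S, R, X, Y.

13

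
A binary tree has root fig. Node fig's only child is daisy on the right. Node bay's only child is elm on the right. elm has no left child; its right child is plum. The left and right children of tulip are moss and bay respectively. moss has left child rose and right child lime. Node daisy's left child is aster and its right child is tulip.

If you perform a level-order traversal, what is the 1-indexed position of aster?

Level-order visits nodes level by level from the root, left to right within each level.
Level 0: fig
Level 1: daisy
Level 2: aster, tulip
Level 3: moss, bay
Level 4: rose, lime, elm
Level 5: plum
Full level-order sequence: fig, daisy, aster, tulip, moss, bay, rose, lime, elm, plum.

3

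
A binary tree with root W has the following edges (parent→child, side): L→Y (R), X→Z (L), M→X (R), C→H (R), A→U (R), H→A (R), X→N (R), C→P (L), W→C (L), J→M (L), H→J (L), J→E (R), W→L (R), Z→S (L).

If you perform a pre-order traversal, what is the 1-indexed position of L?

14

Pre-order visits the node, then its left subtree, then its right subtree.
Visit W.
At W: go left to C.
  Visit C.
  At C: go left to P.
    P is a leaf — visit P.
  At C: go right to H.
    Visit H.
    At H: go left to J.
      Visit J.
      At J: go left to M.
        Visit M.
        At M: no left child.
        At M: go right to X.
          Visit X.
          At X: go left to Z.
            Visit Z.
            At Z: go left to S.
              S is a leaf — visit S.
            At Z: no right child.
          At X: go right to N.
            N is a leaf — visit N.
      At J: go right to E.
        E is a leaf — visit E.
    At H: go right to A.
      Visit A.
      At A: no left child.
      At A: go right to U.
        U is a leaf — visit U.
At W: go right to L.
  Visit L.
  At L: no left child.
  At L: go right to Y.
    Y is a leaf — visit Y.
Full pre-order sequence: W, C, P, H, J, M, X, Z, S, N, E, A, U, L, Y.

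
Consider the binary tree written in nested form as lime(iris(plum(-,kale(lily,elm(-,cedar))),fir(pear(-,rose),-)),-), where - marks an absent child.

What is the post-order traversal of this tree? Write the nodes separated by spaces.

lily cedar elm kale plum rose pear fir iris lime

Post-order visits the left subtree, then the right subtree, then the node.
At lime: go left to iris.
  At iris: go left to plum.
    At plum: no left child.
    At plum: go right to kale.
      At kale: go left to lily.
        lily is a leaf — visit lily.
      At kale: go right to elm.
        At elm: no left child.
        At elm: go right to cedar.
          cedar is a leaf — visit cedar.
        Visit elm.
      Visit kale.
    Visit plum.
  At iris: go right to fir.
    At fir: go left to pear.
      At pear: no left child.
      At pear: go right to rose.
        rose is a leaf — visit rose.
      Visit pear.
    At fir: no right child.
    Visit fir.
  Visit iris.
At lime: no right child.
Visit lime.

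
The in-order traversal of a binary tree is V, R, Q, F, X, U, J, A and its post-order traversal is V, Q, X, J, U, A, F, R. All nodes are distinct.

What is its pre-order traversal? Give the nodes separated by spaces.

The last element of post-order is the root; it splits in-order into left and right subtrees.
Root R: left subtree has 1 node {V}, right has 6 {Q, F, X, U, J, A}.
  Root F: left subtree has 1 node {Q}, right has 4 {X, U, J, A}.
    Root A: left subtree has 3 nodes {X, U, J}, right has 0 { }.
      Root U: left subtree has 1 node {X}, right has 1 {J}.

R V F Q A U X J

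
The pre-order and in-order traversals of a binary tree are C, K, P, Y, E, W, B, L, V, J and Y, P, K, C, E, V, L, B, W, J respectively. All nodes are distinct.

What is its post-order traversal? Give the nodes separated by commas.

The first element of pre-order is the root; it splits in-order into left and right subtrees.
Root C: left subtree has 3 nodes {Y, P, K}, right has 6 {E, V, L, B, W, J}.
  Root K: left subtree has 2 nodes {Y, P}, right has 0 { }.
    Root P: left subtree has 1 node {Y}, right has 0 { }.
  Root E: left subtree has 0 nodes { }, right has 5 {V, L, B, W, J}.
    Root W: left subtree has 3 nodes {V, L, B}, right has 1 {J}.
      Root B: left subtree has 2 nodes {V, L}, right has 0 { }.
        Root L: left subtree has 1 node {V}, right has 0 { }.

Y, P, K, V, L, B, J, W, E, C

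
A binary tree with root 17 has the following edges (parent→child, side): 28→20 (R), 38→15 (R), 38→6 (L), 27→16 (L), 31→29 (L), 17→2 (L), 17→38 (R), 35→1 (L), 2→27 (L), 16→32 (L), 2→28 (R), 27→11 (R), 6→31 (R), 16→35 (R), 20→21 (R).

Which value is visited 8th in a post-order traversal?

Post-order visits the left subtree, then the right subtree, then the node.
At 17: go left to 2.
  At 2: go left to 27.
    At 27: go left to 16.
      At 16: go left to 32.
        32 is a leaf — visit 32.
      At 16: go right to 35.
        At 35: go left to 1.
          1 is a leaf — visit 1.
        At 35: no right child.
        Visit 35.
      Visit 16.
    At 27: go right to 11.
      11 is a leaf — visit 11.
    Visit 27.
  At 2: go right to 28.
    At 28: no left child.
    At 28: go right to 20.
      At 20: no left child.
      At 20: go right to 21.
        21 is a leaf — visit 21.
      Visit 20.
    Visit 28.
  Visit 2.
At 17: go right to 38.
  At 38: go left to 6.
    At 6: no left child.
    At 6: go right to 31.
      At 31: go left to 29.
        29 is a leaf — visit 29.
      At 31: no right child.
      Visit 31.
    Visit 6.
  At 38: go right to 15.
    15 is a leaf — visit 15.
  Visit 38.
Visit 17.
Full post-order sequence: 32, 1, 35, 16, 11, 27, 21, 20, 28, 2, 29, 31, 6, 15, 38, 17.

20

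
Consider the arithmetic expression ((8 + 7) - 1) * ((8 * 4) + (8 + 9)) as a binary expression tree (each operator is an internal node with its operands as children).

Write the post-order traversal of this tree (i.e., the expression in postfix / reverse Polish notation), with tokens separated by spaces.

8 7 + 1 - 8 4 * 8 9 + + *

Post-order on an expression tree gives postfix notation: for each operator, emit left operand, right operand, then the operator.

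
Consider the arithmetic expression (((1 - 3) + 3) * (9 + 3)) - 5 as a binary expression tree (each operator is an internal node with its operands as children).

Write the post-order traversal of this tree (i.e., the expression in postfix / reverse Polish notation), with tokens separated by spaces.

Post-order on an expression tree gives postfix notation: for each operator, emit left operand, right operand, then the operator.

1 3 - 3 + 9 3 + * 5 -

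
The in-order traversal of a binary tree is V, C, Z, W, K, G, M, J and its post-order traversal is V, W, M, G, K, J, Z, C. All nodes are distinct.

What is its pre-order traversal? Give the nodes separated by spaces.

C V Z J K W G M

The last element of post-order is the root; it splits in-order into left and right subtrees.
Root C: left subtree has 1 node {V}, right has 6 {Z, W, K, G, M, J}.
  Root Z: left subtree has 0 nodes { }, right has 5 {W, K, G, M, J}.
    Root J: left subtree has 4 nodes {W, K, G, M}, right has 0 { }.
      Root K: left subtree has 1 node {W}, right has 2 {G, M}.
        Root G: left subtree has 0 nodes { }, right has 1 {M}.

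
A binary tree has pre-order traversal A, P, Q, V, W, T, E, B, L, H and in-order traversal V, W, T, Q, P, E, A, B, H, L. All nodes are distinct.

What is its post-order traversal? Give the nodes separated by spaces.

T W V Q E P H L B A

The first element of pre-order is the root; it splits in-order into left and right subtrees.
Root A: left subtree has 6 nodes {V, W, T, Q, P, E}, right has 3 {B, H, L}.
  Root P: left subtree has 4 nodes {V, W, T, Q}, right has 1 {E}.
    Root Q: left subtree has 3 nodes {V, W, T}, right has 0 { }.
      Root V: left subtree has 0 nodes { }, right has 2 {W, T}.
        Root W: left subtree has 0 nodes { }, right has 1 {T}.
  Root B: left subtree has 0 nodes { }, right has 2 {H, L}.
    Root L: left subtree has 1 node {H}, right has 0 { }.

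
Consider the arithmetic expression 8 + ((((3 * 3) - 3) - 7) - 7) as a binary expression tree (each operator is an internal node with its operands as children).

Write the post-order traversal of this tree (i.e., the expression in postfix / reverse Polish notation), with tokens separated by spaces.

8 3 3 * 3 - 7 - 7 - +

Post-order on an expression tree gives postfix notation: for each operator, emit left operand, right operand, then the operator.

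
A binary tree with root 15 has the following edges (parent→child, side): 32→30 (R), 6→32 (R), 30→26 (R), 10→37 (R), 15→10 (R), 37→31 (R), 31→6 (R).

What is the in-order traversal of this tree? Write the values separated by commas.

In-order visits the left subtree, then the node, then the right subtree.
At 15: no left child.
Visit 15.
At 15: go right to 10.
  At 10: no left child.
  Visit 10.
  At 10: go right to 37.
    At 37: no left child.
    Visit 37.
    At 37: go right to 31.
      At 31: no left child.
      Visit 31.
      At 31: go right to 6.
        At 6: no left child.
        Visit 6.
        At 6: go right to 32.
          At 32: no left child.
          Visit 32.
          At 32: go right to 30.
            At 30: no left child.
            Visit 30.
            At 30: go right to 26.
              26 is a leaf — visit 26.

15, 10, 37, 31, 6, 32, 30, 26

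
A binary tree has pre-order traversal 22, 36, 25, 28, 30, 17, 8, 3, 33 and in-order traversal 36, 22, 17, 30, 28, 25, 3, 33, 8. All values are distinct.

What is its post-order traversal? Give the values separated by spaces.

36 17 30 28 33 3 8 25 22

The first element of pre-order is the root; it splits in-order into left and right subtrees.
Root 22: left subtree has 1 node {36}, right has 7 {17, 30, 28, 25, 3, 33, 8}.
  Root 25: left subtree has 3 nodes {17, 30, 28}, right has 3 {3, 33, 8}.
    Root 28: left subtree has 2 nodes {17, 30}, right has 0 { }.
      Root 30: left subtree has 1 node {17}, right has 0 { }.
    Root 8: left subtree has 2 nodes {3, 33}, right has 0 { }.
      Root 3: left subtree has 0 nodes { }, right has 1 {33}.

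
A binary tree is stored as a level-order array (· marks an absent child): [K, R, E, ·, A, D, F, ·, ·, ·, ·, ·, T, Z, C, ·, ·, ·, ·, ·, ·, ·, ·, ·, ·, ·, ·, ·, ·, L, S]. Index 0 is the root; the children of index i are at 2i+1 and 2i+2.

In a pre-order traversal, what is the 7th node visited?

F

Pre-order visits the node, then its left subtree, then its right subtree.
Visit K.
At K: go left to R.
  Visit R.
  At R: no left child.
  At R: go right to A.
    A is a leaf — visit A.
At K: go right to E.
  Visit E.
  At E: go left to D.
    Visit D.
    At D: no left child.
    At D: go right to T.
      T is a leaf — visit T.
  At E: go right to F.
    Visit F.
    At F: go left to Z.
      Z is a leaf — visit Z.
    At F: go right to C.
      Visit C.
      At C: go left to L.
        L is a leaf — visit L.
      At C: go right to S.
        S is a leaf — visit S.
Full pre-order sequence: K, R, A, E, D, T, F, Z, C, L, S.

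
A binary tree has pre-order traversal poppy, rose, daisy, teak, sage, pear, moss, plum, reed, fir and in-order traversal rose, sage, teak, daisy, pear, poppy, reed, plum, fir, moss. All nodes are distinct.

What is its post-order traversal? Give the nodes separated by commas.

sage, teak, pear, daisy, rose, reed, fir, plum, moss, poppy

The first element of pre-order is the root; it splits in-order into left and right subtrees.
Root poppy: left subtree has 5 nodes {rose, sage, teak, daisy, pear}, right has 4 {reed, plum, fir, moss}.
  Root rose: left subtree has 0 nodes { }, right has 4 {sage, teak, daisy, pear}.
    Root daisy: left subtree has 2 nodes {sage, teak}, right has 1 {pear}.
      Root teak: left subtree has 1 node {sage}, right has 0 { }.
  Root moss: left subtree has 3 nodes {reed, plum, fir}, right has 0 { }.
    Root plum: left subtree has 1 node {reed}, right has 1 {fir}.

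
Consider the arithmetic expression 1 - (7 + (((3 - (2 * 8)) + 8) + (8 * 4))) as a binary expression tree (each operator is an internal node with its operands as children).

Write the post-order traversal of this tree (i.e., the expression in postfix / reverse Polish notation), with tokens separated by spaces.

Post-order on an expression tree gives postfix notation: for each operator, emit left operand, right operand, then the operator.

1 7 3 2 8 * - 8 + 8 4 * + + -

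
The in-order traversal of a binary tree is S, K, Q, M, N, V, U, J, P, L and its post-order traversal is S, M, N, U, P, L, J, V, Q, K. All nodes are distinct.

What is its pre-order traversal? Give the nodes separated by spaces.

K S Q V N M J U L P

The last element of post-order is the root; it splits in-order into left and right subtrees.
Root K: left subtree has 1 node {S}, right has 8 {Q, M, N, V, U, J, P, L}.
  Root Q: left subtree has 0 nodes { }, right has 7 {M, N, V, U, J, P, L}.
    Root V: left subtree has 2 nodes {M, N}, right has 4 {U, J, P, L}.
      Root N: left subtree has 1 node {M}, right has 0 { }.
      Root J: left subtree has 1 node {U}, right has 2 {P, L}.
        Root L: left subtree has 1 node {P}, right has 0 { }.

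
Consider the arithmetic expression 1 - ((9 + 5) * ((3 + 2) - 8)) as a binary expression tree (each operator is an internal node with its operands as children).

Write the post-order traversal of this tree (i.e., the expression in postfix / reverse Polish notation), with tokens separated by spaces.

1 9 5 + 3 2 + 8 - * -

Post-order on an expression tree gives postfix notation: for each operator, emit left operand, right operand, then the operator.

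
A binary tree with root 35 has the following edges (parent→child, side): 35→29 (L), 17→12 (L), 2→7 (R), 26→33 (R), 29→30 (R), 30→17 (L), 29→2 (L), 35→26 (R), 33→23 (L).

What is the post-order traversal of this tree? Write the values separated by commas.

7, 2, 12, 17, 30, 29, 23, 33, 26, 35

Post-order visits the left subtree, then the right subtree, then the node.
At 35: go left to 29.
  At 29: go left to 2.
    At 2: no left child.
    At 2: go right to 7.
      7 is a leaf — visit 7.
    Visit 2.
  At 29: go right to 30.
    At 30: go left to 17.
      At 17: go left to 12.
        12 is a leaf — visit 12.
      At 17: no right child.
      Visit 17.
    At 30: no right child.
    Visit 30.
  Visit 29.
At 35: go right to 26.
  At 26: no left child.
  At 26: go right to 33.
    At 33: go left to 23.
      23 is a leaf — visit 23.
    At 33: no right child.
    Visit 33.
  Visit 26.
Visit 35.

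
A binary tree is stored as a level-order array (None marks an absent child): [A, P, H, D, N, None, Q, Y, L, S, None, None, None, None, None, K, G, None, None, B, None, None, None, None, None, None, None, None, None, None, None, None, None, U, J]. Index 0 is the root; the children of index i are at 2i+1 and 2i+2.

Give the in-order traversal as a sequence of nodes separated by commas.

K, Y, U, G, J, D, L, P, B, S, N, A, H, Q

In-order visits the left subtree, then the node, then the right subtree.
At A: go left to P.
  At P: go left to D.
    At D: go left to Y.
      At Y: go left to K.
        K is a leaf — visit K.
      Visit Y.
      At Y: go right to G.
        At G: go left to U.
          U is a leaf — visit U.
        Visit G.
        At G: go right to J.
          J is a leaf — visit J.
    Visit D.
    At D: go right to L.
      L is a leaf — visit L.
  Visit P.
  At P: go right to N.
    At N: go left to S.
      At S: go left to B.
        B is a leaf — visit B.
      Visit S.
      At S: no right child.
    Visit N.
    At N: no right child.
Visit A.
At A: go right to H.
  At H: no left child.
  Visit H.
  At H: go right to Q.
    Q is a leaf — visit Q.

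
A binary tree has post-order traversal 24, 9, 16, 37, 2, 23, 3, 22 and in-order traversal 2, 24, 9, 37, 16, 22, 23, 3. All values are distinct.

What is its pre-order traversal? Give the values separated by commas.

22, 2, 37, 9, 24, 16, 3, 23

The last element of post-order is the root; it splits in-order into left and right subtrees.
Root 22: left subtree has 5 nodes {2, 24, 9, 37, 16}, right has 2 {23, 3}.
  Root 2: left subtree has 0 nodes { }, right has 4 {24, 9, 37, 16}.
    Root 37: left subtree has 2 nodes {24, 9}, right has 1 {16}.
      Root 9: left subtree has 1 node {24}, right has 0 { }.
  Root 3: left subtree has 1 node {23}, right has 0 { }.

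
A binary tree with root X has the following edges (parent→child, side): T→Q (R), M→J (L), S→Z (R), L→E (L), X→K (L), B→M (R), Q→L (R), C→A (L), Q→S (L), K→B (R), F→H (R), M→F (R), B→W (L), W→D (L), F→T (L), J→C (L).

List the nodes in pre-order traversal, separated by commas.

Pre-order visits the node, then its left subtree, then its right subtree.
Visit X.
At X: go left to K.
  Visit K.
  At K: no left child.
  At K: go right to B.
    Visit B.
    At B: go left to W.
      Visit W.
      At W: go left to D.
        D is a leaf — visit D.
      At W: no right child.
    At B: go right to M.
      Visit M.
      At M: go left to J.
        Visit J.
        At J: go left to C.
          Visit C.
          At C: go left to A.
            A is a leaf — visit A.
          At C: no right child.
        At J: no right child.
      At M: go right to F.
        Visit F.
        At F: go left to T.
          Visit T.
          At T: no left child.
          At T: go right to Q.
            Visit Q.
            At Q: go left to S.
              Visit S.
              At S: no left child.
              At S: go right to Z.
                Z is a leaf — visit Z.
            At Q: go right to L.
              Visit L.
              At L: go left to E.
                E is a leaf — visit E.
              At L: no right child.
        At F: go right to H.
          H is a leaf — visit H.
At X: no right child.

X, K, B, W, D, M, J, C, A, F, T, Q, S, Z, L, E, H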